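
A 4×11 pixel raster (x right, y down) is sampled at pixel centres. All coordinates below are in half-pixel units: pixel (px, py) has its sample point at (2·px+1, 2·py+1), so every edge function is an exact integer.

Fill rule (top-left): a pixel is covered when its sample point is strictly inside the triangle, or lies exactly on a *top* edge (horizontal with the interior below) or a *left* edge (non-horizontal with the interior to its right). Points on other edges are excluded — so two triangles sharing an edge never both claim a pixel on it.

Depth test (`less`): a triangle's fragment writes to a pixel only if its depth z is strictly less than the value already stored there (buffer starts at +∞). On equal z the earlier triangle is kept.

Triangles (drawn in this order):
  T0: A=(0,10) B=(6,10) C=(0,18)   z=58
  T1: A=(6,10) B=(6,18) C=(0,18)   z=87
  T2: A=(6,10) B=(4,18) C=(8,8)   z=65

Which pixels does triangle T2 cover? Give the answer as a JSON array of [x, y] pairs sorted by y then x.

T0:
  2·area = 48
  edge (0, 10)→(6, 10): d=(6,0) top-left  bias=+0
  edge (6, 10)→(0, 18): d=(-6,8) right/bottom  bias=-1
  edge (0, 18)→(0, 10): d=(0,-8) top-left  bias=+0
    (0,5)@(1, 11): e=[6,34,8] → X
    (1,5)@(3, 11): e=[6,18,24] → X
    (2,5)@(5, 11): e=[6,2,40] → X
    (3,5)@(7, 11): e=[6,-14,56] → .
    (0,6)@(1, 13): e=[18,22,8] → X
    (2,6)@(5, 13): e=[18,-10,40] → .
    (0,7)@(1, 15): e=[30,10,8] → X
    (1,7)@(3, 15): e=[30,-6,24] → .
    (0,8)@(1, 17): e=[42,-2,8] → .
  covered (6 px):
    . . . .
    . . . .
    . . . .
    . . . .
    . . . .
    X X X .
    X X . .
    X . . .
    . . . .
    . . . .
    . . . .
T1:
  2·area = 48
  edge (6, 10)→(6, 18): d=(0,8) right/bottom  bias=-1
  edge (6, 18)→(0, 18): d=(-6,0) right/bottom  bias=-1
  edge (0, 18)→(6, 10): d=(6,-8) top-left  bias=+0
    (2,6)@(5, 13): e=[8,30,10] → X
    (3,6)@(7, 13): e=[-8,30,26] → .
    (1,7)@(3, 15): e=[24,18,6] → X
    (3,7)@(7, 15): e=[-8,18,38] → .
    (0,8)@(1, 17): e=[40,6,2] → X
    (3,8)@(7, 17): e=[-8,6,50] → .
    (0,9)@(1, 19): e=[40,-6,14] → .
    (1,9)@(3, 19): e=[24,-6,30] → .
    (2,9)@(5, 19): e=[8,-6,46] → .
  covered (6 px):
    . . . .
    . . . .
    . . . .
    . . . .
    . . . .
    . . . .
    . . X .
    . X X .
    X X X .
    . . . .
    . . . .
T2:
  2·area = 12  (B↔C swapped to make it positive)
  edge (6, 10)→(8, 8): d=(2,-2) top-left  bias=+0
  edge (8, 8)→(4, 18): d=(-4,10) right/bottom  bias=-1
  edge (4, 18)→(6, 10): d=(2,-8) top-left  bias=+0
    (3,4)@(7, 9): e=[0,6,6] → X  [on edge]
    (2,5)@(5, 11): e=[0,18,-6] → .  [on edge]
    (3,5)@(7, 11): e=[4,-2,10] → .
    (1,6)@(3, 13): e=[0,30,-18] → .  [on edge]
    (0,7)@(1, 15): e=[0,42,-30] → .  [on edge]
    (2,7)@(5, 15): e=[8,2,2] → X
    (3,7)@(7, 15): e=[12,-18,18] → .
    (2,8)@(5, 17): e=[12,-6,6] → .
  covered (2 px):
    . . . .
    . . . .
    . . . .
    . . . .
    . . . X
    . . . .
    . . . .
    . . X .
    . . . .
    . . . .
    . . . .

Result: [[3,4],[2,7]]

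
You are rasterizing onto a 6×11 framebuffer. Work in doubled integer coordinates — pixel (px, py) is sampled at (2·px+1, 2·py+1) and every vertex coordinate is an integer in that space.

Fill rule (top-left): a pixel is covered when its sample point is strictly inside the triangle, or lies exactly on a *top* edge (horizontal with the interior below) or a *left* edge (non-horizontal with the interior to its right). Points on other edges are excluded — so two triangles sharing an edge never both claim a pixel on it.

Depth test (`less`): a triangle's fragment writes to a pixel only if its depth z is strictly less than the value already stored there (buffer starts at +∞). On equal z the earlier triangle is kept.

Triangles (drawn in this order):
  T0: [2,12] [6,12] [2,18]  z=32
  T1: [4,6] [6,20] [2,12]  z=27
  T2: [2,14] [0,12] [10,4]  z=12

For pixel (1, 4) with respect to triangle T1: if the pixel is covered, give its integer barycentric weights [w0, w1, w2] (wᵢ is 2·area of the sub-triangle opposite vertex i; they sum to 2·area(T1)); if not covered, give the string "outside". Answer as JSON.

T0:
  2·area = 24
  edge (2, 12)→(6, 12): d=(4,0) top-left  bias=+0
  edge (6, 12)→(2, 18): d=(-4,6) right/bottom  bias=-1
  edge (2, 18)→(2, 12): d=(0,-6) top-left  bias=+0
    (1,6)@(3, 13): e=[4,14,6] → #
    (2,6)@(5, 13): e=[4,2,18] → #
    (3,6)@(7, 13): e=[4,-10,30] → ·
    (1,7)@(3, 15): e=[12,6,6] → #
    (2,7)@(5, 15): e=[12,-6,18] → ·
    (1,8)@(3, 17): e=[20,-2,6] → ·
  covered (3 px):
    · · · · · ·
    · · · · · ·
    · · · · · ·
    · · · · · ·
    · · · · · ·
    · · · · · ·
    · # # · · ·
    · # · · · ·
    · · · · · ·
    · · · · · ·
    · · · · · ·
T1:
  2·area = 40
  edge (4, 6)→(6, 20): d=(2,14) right/bottom  bias=-1
  edge (6, 20)→(2, 12): d=(-4,-8) top-left  bias=+0
  edge (2, 12)→(4, 6): d=(2,-6) top-left  bias=+0
    (2,1)@(5, 3): e=[-20,60,0] → ·  [on edge]
    (1,4)@(3, 9): e=[20,20,0] → #  [on edge]
    (2,4)@(5, 9): e=[-8,36,12] → ·
    (1,5)@(3, 11): e=[24,12,4] → #
    (2,5)@(5, 11): e=[-4,28,16] → ·
    (1,6)@(3, 13): e=[28,4,8] → #
    (2,6)@(5, 13): e=[0,20,20] → ·  [on edge]
    (0,7)@(1, 15): e=[60,-20,0] → ·  [on edge]
    (1,7)@(3, 15): e=[32,-4,12] → ·
    (2,7)@(5, 15): e=[4,12,24] → #
    (3,7)@(7, 15): e=[-24,28,36] → ·
    (2,8)@(5, 17): e=[8,4,28] → #
  covered (5 px):
    · · · · · ·
    · · · · · ·
    · · · · · ·
    · · · · · ·
    · # · · · ·
    · # · · · ·
    · # · · · ·
    · · # · · ·
    · · # · · ·
    · · · · · ·
    · · · · · ·
T2:
  2·area = 36
  edge (2, 14)→(0, 12): d=(-2,-2) top-left  bias=+0
  edge (0, 12)→(10, 4): d=(10,-8) top-left  bias=+0
  edge (10, 4)→(2, 14): d=(-8,10) right/bottom  bias=-1
    (4,2)@(9, 5): e=[32,2,2] → #
    (5,2)@(11, 5): e=[36,18,-18] → ·
    (3,3)@(7, 7): e=[24,6,6] → #
    (4,3)@(9, 7): e=[28,22,-14] → ·
    (2,4)@(5, 9): e=[16,10,10] → #
    (3,4)@(7, 9): e=[20,26,-10] → ·
    (1,5)@(3, 11): e=[8,14,14] → #
    (2,5)@(5, 11): e=[12,30,-6] → ·
    (0,6)@(1, 13): e=[0,18,18] → #  [on edge]
    (1,6)@(3, 13): e=[4,34,-2] → ·
    (0,7)@(1, 15): e=[-4,38,2] → ·
    (1,7)@(3, 15): e=[0,54,-18] → ·  [on edge]
    (2,8)@(5, 17): e=[0,90,-54] → ·  [on edge]
    (3,9)@(7, 19): e=[0,126,-90] → ·  [on edge]
    (4,10)@(9, 21): e=[0,162,-126] → ·  [on edge]
  covered (5 px):
    · · · · · ·
    · · · · · ·
    · · · · # ·
    · · · # · ·
    · · # · · ·
    · # · · · ·
    # · · · · ·
    · · · · · ·
    · · · · · ·
    · · · · · ·
    · · · · · ·

Result: [20,0,20]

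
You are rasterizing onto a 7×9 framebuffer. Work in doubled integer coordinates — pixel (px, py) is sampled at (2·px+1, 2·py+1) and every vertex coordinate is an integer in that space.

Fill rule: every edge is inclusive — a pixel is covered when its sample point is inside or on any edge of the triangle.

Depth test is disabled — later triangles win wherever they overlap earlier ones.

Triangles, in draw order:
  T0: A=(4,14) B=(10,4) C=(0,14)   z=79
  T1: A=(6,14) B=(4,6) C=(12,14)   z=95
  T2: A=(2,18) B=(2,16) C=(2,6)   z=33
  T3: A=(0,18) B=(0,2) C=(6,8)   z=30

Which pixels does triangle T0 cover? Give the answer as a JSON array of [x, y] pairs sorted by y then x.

T0:
  2·area = 40  (B↔C swapped to make it positive)
  edge (4, 14)→(0, 14): d=(-4,0) inclusive
  edge (0, 14)→(10, 4): d=(10,-10) inclusive
  edge (10, 4)→(4, 14): d=(-6,10) inclusive
    (6,0)@(13, 1): e=[52,0,-12] → .  [on edge]
    (5,1)@(11, 3): e=[44,0,-4] → .  [on edge]
    (4,2)@(9, 5): e=[36,0,4] → X  [on edge]
    (5,2)@(11, 5): e=[36,20,-16] → .
    (3,3)@(7, 7): e=[28,0,12] → X  [on edge]
    (4,3)@(9, 7): e=[28,20,-8] → .
    (2,4)@(5, 9): e=[20,0,20] → X  [on edge]
    (3,4)@(7, 9): e=[20,20,0] → X  [on edge]
    (4,4)@(9, 9): e=[20,40,-20] → .
    (1,5)@(3, 11): e=[12,0,28] → X  [on edge]
    (3,5)@(7, 11): e=[12,40,-12] → .
    (0,6)@(1, 13): e=[4,0,36] → X  [on edge]
  covered (8 px):
    . . . . . . .
    . . . . . . .
    . . . . X . .
    . . . X . . .
    . . X X . . .
    . X X . . . .
    X X . . . . .
    . . . . . . .
    . . . . . . .
T1:
  2·area = 48
  edge (6, 14)→(4, 6): d=(-2,-8) inclusive
  edge (4, 6)→(12, 14): d=(8,8) inclusive
  edge (12, 14)→(6, 14): d=(-6,0) inclusive
    (0,1)@(1, 3): e=[-18,0,66] → .  [on edge]
    (1,2)@(3, 5): e=[-6,0,54] → .  [on edge]
    (2,3)@(5, 7): e=[6,0,42] → X  [on edge]
    (3,3)@(7, 7): e=[22,-16,42] → .
    (2,4)@(5, 9): e=[2,16,30] → X
    (3,4)@(7, 9): e=[18,0,30] → X  [on edge]
    (4,4)@(9, 9): e=[34,-16,30] → .
    (2,5)@(5, 11): e=[-2,32,18] → .
    (3,5)@(7, 11): e=[14,16,18] → X
    (4,5)@(9, 11): e=[30,0,18] → X  [on edge]
    (5,5)@(11, 11): e=[46,-16,18] → .
    (3,6)@(7, 13): e=[10,32,6] → X
    (5,6)@(11, 13): e=[42,0,6] → X  [on edge]
    (6,7)@(13, 15): e=[54,0,-6] → .  [on edge]
  covered (8 px):
    . . . . . . .
    . . . . . . .
    . . . . . . .
    . . X . . . .
    . . X X . . .
    . . . X X . .
    . . . X X X .
    . . . . . . .
    . . . . . . .
T2:
  degenerate (2·area = 0) — covers nothing
T3:
  2·area = 96
  edge (0, 18)→(0, 2): d=(0,-16) inclusive
  edge (0, 2)→(6, 8): d=(6,6) inclusive
  edge (6, 8)→(0, 18): d=(-6,10) inclusive
    (0,1)@(1, 3): e=[16,0,80] → X  [on edge]
    (1,1)@(3, 3): e=[48,-12,60] → .
    (4,1)@(9, 3): e=[144,-48,0] → .  [on edge]
    (0,2)@(1, 5): e=[16,12,68] → X
    (1,2)@(3, 5): e=[48,0,48] → X  [on edge]
    (2,2)@(5, 5): e=[80,-12,28] → .
    (0,3)@(1, 7): e=[16,24,56] → X
    (2,3)@(5, 7): e=[80,0,16] → X  [on edge]
    (3,3)@(7, 7): e=[112,-12,-4] → .
    (0,4)@(1, 9): e=[16,36,44] → X
    (3,4)@(7, 9): e=[112,0,-16] → .  [on edge]
    (0,5)@(1, 11): e=[16,48,32] → X
    (4,5)@(9, 11): e=[144,0,-48] → .  [on edge]
    (1,6)@(3, 13): e=[48,48,0] → X  [on edge]
    (5,6)@(11, 13): e=[176,0,-80] → .  [on edge]
    (6,7)@(13, 15): e=[208,0,-112] → .  [on edge]
  covered (14 px):
    . . . . . . .
    X . . . . . .
    X X . . . . .
    X X X . . . .
    X X X . . . .
    X X . . . . .
    X X . . . . .
    X . . . . . .
    . . . . . . .

Result: [[4,2],[3,3],[2,4],[3,4],[1,5],[2,5],[0,6],[1,6]]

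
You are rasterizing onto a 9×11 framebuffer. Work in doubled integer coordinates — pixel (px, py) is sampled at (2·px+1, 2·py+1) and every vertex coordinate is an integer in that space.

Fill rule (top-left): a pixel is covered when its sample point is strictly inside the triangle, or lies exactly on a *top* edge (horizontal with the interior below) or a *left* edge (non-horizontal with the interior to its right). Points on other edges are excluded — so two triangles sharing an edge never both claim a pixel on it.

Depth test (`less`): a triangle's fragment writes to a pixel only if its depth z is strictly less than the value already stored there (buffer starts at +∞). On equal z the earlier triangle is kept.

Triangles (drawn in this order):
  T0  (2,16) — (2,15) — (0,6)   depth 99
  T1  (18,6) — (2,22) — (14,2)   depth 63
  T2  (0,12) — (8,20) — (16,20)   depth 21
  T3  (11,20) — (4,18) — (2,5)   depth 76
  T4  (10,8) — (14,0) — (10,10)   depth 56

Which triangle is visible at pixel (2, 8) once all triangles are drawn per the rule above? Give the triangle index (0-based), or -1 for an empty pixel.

T0:
  2·area = 2  (B↔C swapped to make it positive)
  edge (2, 16)→(0, 6): d=(-2,-10) top-left  bias=+0
  edge (0, 6)→(2, 15): d=(2,9) right/bottom  bias=-1
  edge (2, 15)→(2, 16): d=(0,1) right/bottom  bias=-1
    (0,5)@(1, 11): e=[0,1,1] → █  [on edge]
    (1,5)@(3, 11): e=[20,-17,-1] → ·
    (0,6)@(1, 13): e=[-4,5,1] → ·
    (1,10)@(3, 21): e=[0,3,-1] → ·  [on edge]
  covered (1 px):
    · · · · · · · · ·
    · · · · · · · · ·
    · · · · · · · · ·
    · · · · · · · · ·
    · · · · · · · · ·
    █ · · · · · · · ·
    · · · · · · · · ·
    · · · · · · · · ·
    · · · · · · · · ·
    · · · · · · · · ·
    · · · · · · · · ·
T1:
  2·area = 128
  edge (18, 6)→(2, 22): d=(-16,16) right/bottom  bias=-1
  edge (2, 22)→(14, 2): d=(12,-20) top-left  bias=+0
  edge (14, 2)→(18, 6): d=(4,4) right/bottom  bias=-1
    (6,0)@(13, 1): e=[160,-32,0] → ·  [on edge]
    (7,1)@(15, 3): e=[96,32,0] → ·  [on edge]
    (6,2)@(13, 5): e=[96,16,16] → █
    (7,2)@(15, 5): e=[64,56,8] → █
    (8,2)@(17, 5): e=[32,96,0] → ·  [on edge]
    (5,3)@(11, 7): e=[96,0,32] → █  [on edge]
    (8,3)@(17, 7): e=[0,120,8] → ·  [on edge]
    (5,4)@(11, 9): e=[64,24,40] → █
    (7,4)@(15, 9): e=[0,104,24] → ·  [on edge]
    (4,5)@(9, 11): e=[64,8,56] → █
    (6,5)@(13, 11): e=[0,88,40] → ·  [on edge]
    (4,6)@(9, 13): e=[32,32,64] → █
    (5,6)@(11, 13): e=[0,72,56] → ·  [on edge]
    (4,7)@(9, 15): e=[0,56,72] → ·  [on edge]
    (2,8)@(5, 17): e=[32,0,96] → █  [on edge]
    (3,8)@(7, 17): e=[0,40,88] → ·  [on edge]
    (2,9)@(5, 19): e=[0,24,104] → ·  [on edge]
    (1,10)@(3, 21): e=[0,8,120] → ·  [on edge]
  covered (12 px):
    · · · · · · · · ·
    · · · · · · · · ·
    · · · · · · █ █ ·
    · · · · · █ █ █ ·
    · · · · · █ █ · ·
    · · · · █ █ · · ·
    · · · · █ · · · ·
    · · · █ · · · · ·
    · · █ · · · · · ·
    · · · · · · · · ·
    · · · · · · · · ·
T2:
  2·area = 64  (B↔C swapped to make it positive)
  edge (0, 12)→(16, 20): d=(16,8) right/bottom  bias=-1
  edge (16, 20)→(8, 20): d=(-8,0) right/bottom  bias=-1
  edge (8, 20)→(0, 12): d=(-8,-8) top-left  bias=+0
    (0,6)@(1, 13): e=[8,56,0] → █  [on edge]
    (1,6)@(3, 13): e=[-8,56,16] → ·
    (0,7)@(1, 15): e=[40,40,-16] → ·
    (1,7)@(3, 15): e=[24,40,0] → █  [on edge]
    (2,7)@(5, 15): e=[8,40,16] → █
    (3,7)@(7, 15): e=[-8,40,32] → ·
    (1,8)@(3, 17): e=[56,24,-16] → ·
    (2,8)@(5, 17): e=[40,24,0] → █  [on edge]
    (3,8)@(7, 17): e=[24,24,16] → █
    (4,8)@(9, 17): e=[8,24,32] → █
    (5,8)@(11, 17): e=[-8,24,48] → ·
    (2,9)@(5, 19): e=[72,8,-16] → ·
    (3,9)@(7, 19): e=[56,8,0] → █  [on edge]
    (4,10)@(9, 21): e=[72,-8,0] → ·  [on edge]
  covered (10 px):
    · · · · · · · · ·
    · · · · · · · · ·
    · · · · · · · · ·
    · · · · · · · · ·
    · · · · · · · · ·
    · · · · · · · · ·
    █ · · · · · · · ·
    · █ █ · · · · · ·
    · · █ █ █ · · · ·
    · · · █ █ █ █ · ·
    · · · · · · · · ·
T3:
  2·area = 87
  edge (11, 20)→(4, 18): d=(-7,-2) top-left  bias=+0
  edge (4, 18)→(2, 5): d=(-2,-13) top-left  bias=+0
  edge (2, 5)→(11, 20): d=(9,15) right/bottom  bias=-1
    (1,3)@(3, 7): e=[75,9,3] → █
    (2,3)@(5, 7): e=[79,35,-27] → ·
    (1,4)@(3, 9): e=[61,5,21] → █
    (2,4)@(5, 9): e=[65,31,-9] → ·
    (1,5)@(3, 11): e=[47,1,39] → █
    (2,5)@(5, 11): e=[51,27,9] → █
    (3,5)@(7, 11): e=[55,53,-21] → ·
    (1,6)@(3, 13): e=[33,-3,57] → ·
    (2,6)@(5, 13): e=[37,23,27] → █
    (3,6)@(7, 13): e=[41,49,-3] → ·
    (2,7)@(5, 15): e=[23,19,45] → █
    (3,7)@(7, 15): e=[27,45,15] → █
  covered (11 px):
    · · · · · · · · ·
    · · · · · · · · ·
    · · · · · · · · ·
    · █ · · · · · · ·
    · █ · · · · · · ·
    · █ █ · · · · · ·
    · · █ · · · · · ·
    · · █ █ · · · · ·
    · · █ █ █ · · · ·
    · · · · █ · · · ·
    · · · · · · · · ·
T4:
  2·area = 8
  edge (10, 8)→(14, 0): d=(4,-8) top-left  bias=+0
  edge (14, 0)→(10, 10): d=(-4,10) right/bottom  bias=-1
  edge (10, 10)→(10, 8): d=(0,-2) top-left  bias=+0
    (5,3)@(11, 7): e=[4,2,2] → █
    (6,3)@(13, 7): e=[20,-18,6] → ·
    (5,4)@(11, 9): e=[12,-6,2] → ·
  covered (1 px):
    · · · · · · · · ·
    · · · · · · · · ·
    · · · · · · · · ·
    · · · · · █ · · ·
    · · · · · · · · ·
    · · · · · · · · ·
    · · · · · · · · ·
    · · · · · · · · ·
    · · · · · · · · ·
    · · · · · · · · ·
    · · · · · · · · ·

Z-buffer (winner per pixel, '.' = empty):
  . . . . . . . . .
  . . . . . . . . .
  . . . . . . 1 1 .
  . 3 . . . 4 1 1 .
  . 3 . . . 1 1 . .
  0 3 3 . 1 1 . . .
  2 . 3 . 1 . . . .
  . 2 2 1 . . . . .
  . . 2 2 2 . . . .
  . . . 2 2 2 2 . .
  . . . . . . . . .

Result: 2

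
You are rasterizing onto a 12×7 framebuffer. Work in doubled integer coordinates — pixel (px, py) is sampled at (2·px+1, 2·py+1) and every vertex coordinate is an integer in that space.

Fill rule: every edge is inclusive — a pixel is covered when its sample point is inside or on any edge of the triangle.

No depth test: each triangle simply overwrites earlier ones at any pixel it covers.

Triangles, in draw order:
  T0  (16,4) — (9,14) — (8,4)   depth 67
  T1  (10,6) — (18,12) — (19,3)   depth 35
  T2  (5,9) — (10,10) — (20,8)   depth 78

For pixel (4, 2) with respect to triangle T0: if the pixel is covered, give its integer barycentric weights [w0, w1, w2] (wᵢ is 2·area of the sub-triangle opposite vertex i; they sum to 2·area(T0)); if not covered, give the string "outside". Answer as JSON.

T0:
  2·area = 80
  edge (16, 4)→(9, 14): d=(-7,10) inclusive
  edge (9, 14)→(8, 4): d=(-1,-10) inclusive
  edge (8, 4)→(16, 4): d=(8,0) inclusive
    (4,2)@(9, 5): e=[63,9,8] → X
    (5,2)@(11, 5): e=[43,29,8] → X
    (6,2)@(13, 5): e=[23,49,8] → X
    (7,2)@(15, 5): e=[3,69,8] → X
    (8,2)@(17, 5): e=[-17,89,8] → .
    (4,3)@(9, 7): e=[49,7,24] → X
    (7,3)@(15, 7): e=[-11,67,24] → .
    (4,4)@(9, 9): e=[35,5,40] → X
    (6,4)@(13, 9): e=[-5,45,40] → .
    (4,5)@(9, 11): e=[21,3,56] → X
    (6,5)@(13, 11): e=[-19,43,56] → .
    (4,6)@(9, 13): e=[7,1,72] → X
  covered (12 px):
    . . . . . . . . . . . .
    . . . . . . . . . . . .
    . . . . X X X X . . . .
    . . . . X X X . . . . .
    . . . . X X . . . . . .
    . . . . X X . . . . . .
    . . . . X . . . . . . .
T1:
  2·area = 78  (B↔C swapped to make it positive)
  edge (10, 6)→(19, 3): d=(9,-3) inclusive
  edge (19, 3)→(18, 12): d=(-1,9) inclusive
  edge (18, 12)→(10, 6): d=(-8,-6) inclusive
    (9,1)@(19, 3): e=[0,0,78] → X  [on edge]
    (10,1)@(21, 3): e=[6,-18,90] → .
    (6,2)@(13, 5): e=[0,52,26] → X  [on edge]
    (7,2)@(15, 5): e=[6,34,38] → X
    (8,2)@(17, 5): e=[12,16,50] → X
    (9,2)@(19, 5): e=[18,-2,62] → .
    (3,3)@(7, 7): e=[0,104,-26] → .  [on edge]
    (6,3)@(13, 7): e=[18,50,10] → X
    (9,3)@(19, 7): e=[36,-4,46] → .
    (0,4)@(1, 9): e=[0,156,-78] → .  [on edge]
    (6,4)@(13, 9): e=[36,48,-6] → .
    (7,4)@(15, 9): e=[42,30,6] → X
  covered (10 px):
    . . . . . . . . . . . .
    . . . . . . . . . X . .
    . . . . . . X X X . . .
    . . . . . . X X X . . .
    . . . . . . . X X . . .
    . . . . . . . . X . . .
    . . . . . . . . . . . .
T2:
  2·area = 20  (B↔C swapped to make it positive)
  edge (5, 9)→(20, 8): d=(15,-1) inclusive
  edge (20, 8)→(10, 10): d=(-10,2) inclusive
  edge (10, 10)→(5, 9): d=(-5,-1) inclusive
    (2,4)@(5, 9): e=[0,20,0] → X  [on edge]
    (3,4)@(7, 9): e=[2,16,2] → X
    (4,4)@(9, 9): e=[4,12,4] → X
    (5,4)@(11, 9): e=[6,8,6] → X
    (6,4)@(13, 9): e=[8,4,8] → X
    (7,4)@(15, 9): e=[10,0,10] → X  [on edge]
    (8,4)@(17, 9): e=[12,-4,12] → .
    (2,5)@(5, 11): e=[30,0,-10] → .  [on edge]
    (3,5)@(7, 11): e=[32,-4,-8] → .
    (4,5)@(9, 11): e=[34,-8,-6] → .
    (5,5)@(11, 11): e=[36,-12,-4] → .
    (6,5)@(13, 11): e=[38,-16,-2] → .
    (7,5)@(15, 11): e=[40,-20,0] → .  [on edge]
  covered (6 px):
    . . . . . . . . . . . .
    . . . . . . . . . . . .
    . . . . . . . . . . . .
    . . . . . . . . . . . .
    . . X X X X X X . . . .
    . . . . . . . . . . . .
    . . . . . . . . . . . .

Final: [9,8,63]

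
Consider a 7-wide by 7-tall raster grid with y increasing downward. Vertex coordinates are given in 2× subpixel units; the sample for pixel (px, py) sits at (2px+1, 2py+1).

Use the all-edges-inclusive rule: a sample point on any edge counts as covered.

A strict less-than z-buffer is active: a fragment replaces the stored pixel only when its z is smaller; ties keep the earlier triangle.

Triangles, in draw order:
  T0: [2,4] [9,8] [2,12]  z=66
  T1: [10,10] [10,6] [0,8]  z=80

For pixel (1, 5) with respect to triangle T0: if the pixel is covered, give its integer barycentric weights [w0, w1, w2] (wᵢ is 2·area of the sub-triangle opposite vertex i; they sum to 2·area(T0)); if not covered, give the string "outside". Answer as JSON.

T0:
  2·area = 56
  edge (2, 4)→(9, 8): d=(7,4) inclusive
  edge (9, 8)→(2, 12): d=(-7,4) inclusive
  edge (2, 12)→(2, 4): d=(0,-8) inclusive
    (1,2)@(3, 5): e=[3,45,8] → X
    (2,2)@(5, 5): e=[-5,37,24] → .
    (1,3)@(3, 7): e=[17,31,8] → X
    (2,3)@(5, 7): e=[9,23,24] → X
    (3,3)@(7, 7): e=[1,15,40] → X
    (4,3)@(9, 7): e=[-7,7,56] → .
    (1,4)@(3, 9): e=[31,17,8] → X
    (4,4)@(9, 9): e=[7,-7,56] → .
    (1,5)@(3, 11): e=[45,3,8] → X
    (2,5)@(5, 11): e=[37,-5,24] → .
    (3,5)@(7, 11): e=[29,-13,40] → .
    (1,6)@(3, 13): e=[59,-11,8] → .
  covered (8 px):
    . . . . . . .
    . . . . . . .
    . X . . . . .
    . X X X . . .
    . X X X . . .
    . X . . . . .
    . . . . . . .
T1:
  2·area = 40  (B↔C swapped to make it positive)
  edge (10, 10)→(0, 8): d=(-10,-2) inclusive
  edge (0, 8)→(10, 6): d=(10,-2) inclusive
  edge (10, 6)→(10, 10): d=(0,4) inclusive
    (2,3)@(5, 7): e=[20,0,20] → X  [on edge]
    (3,3)@(7, 7): e=[24,4,12] → X
    (4,3)@(9, 7): e=[28,8,4] → X
    (5,3)@(11, 7): e=[32,12,-4] → .
    (2,4)@(5, 9): e=[0,20,20] → X  [on edge]
    (5,4)@(11, 9): e=[12,32,-4] → .
    (2,5)@(5, 11): e=[-20,40,20] → .
    (3,5)@(7, 11): e=[-16,44,12] → .
    (4,5)@(9, 11): e=[-12,48,4] → .
  covered (6 px):
    . . . . . . .
    . . . . . . .
    . . . . . . .
    . . X X X . .
    . . X X X . .
    . . . . . . .
    . . . . . . .

Answer: [3,8,45]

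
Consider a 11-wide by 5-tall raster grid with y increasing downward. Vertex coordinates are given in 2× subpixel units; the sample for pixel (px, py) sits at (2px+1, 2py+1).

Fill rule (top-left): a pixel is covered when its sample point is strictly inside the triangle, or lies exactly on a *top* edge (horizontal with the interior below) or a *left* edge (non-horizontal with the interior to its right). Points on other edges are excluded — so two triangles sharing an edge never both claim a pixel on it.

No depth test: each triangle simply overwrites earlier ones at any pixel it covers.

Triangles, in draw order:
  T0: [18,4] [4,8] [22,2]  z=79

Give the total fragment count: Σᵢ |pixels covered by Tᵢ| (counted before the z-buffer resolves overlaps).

T0:
  2·area = 12
  edge (18, 4)→(4, 8): d=(-14,4) right/bottom  bias=-1
  edge (4, 8)→(22, 2): d=(18,-6) top-left  bias=+0
  edge (22, 2)→(18, 4): d=(-4,2) right/bottom  bias=-1
    (9,1)@(19, 3): e=[10,0,2] → █  [on edge]
    (10,1)@(21, 3): e=[2,12,-2] → ·
    (6,2)@(13, 5): e=[6,0,6] → █  [on edge]
    (7,2)@(15, 5): e=[-2,12,2] → ·
    (9,2)@(19, 5): e=[-18,36,-6] → ·
    (3,3)@(7, 7): e=[2,0,10] → █  [on edge]
    (4,3)@(9, 7): e=[-6,12,6] → ·
    (6,3)@(13, 7): e=[-22,36,-2] → ·
    (0,4)@(1, 9): e=[-2,0,14] → ·  [on edge]
    (3,4)@(7, 9): e=[-26,36,2] → ·
  covered (3 px):
    · · · · · · · · · · ·
    · · · · · · · · · █ ·
    · · · · · · █ · · · ·
    · · · █ · · · · · · ·
    · · · · · · · · · · ·

Result: 3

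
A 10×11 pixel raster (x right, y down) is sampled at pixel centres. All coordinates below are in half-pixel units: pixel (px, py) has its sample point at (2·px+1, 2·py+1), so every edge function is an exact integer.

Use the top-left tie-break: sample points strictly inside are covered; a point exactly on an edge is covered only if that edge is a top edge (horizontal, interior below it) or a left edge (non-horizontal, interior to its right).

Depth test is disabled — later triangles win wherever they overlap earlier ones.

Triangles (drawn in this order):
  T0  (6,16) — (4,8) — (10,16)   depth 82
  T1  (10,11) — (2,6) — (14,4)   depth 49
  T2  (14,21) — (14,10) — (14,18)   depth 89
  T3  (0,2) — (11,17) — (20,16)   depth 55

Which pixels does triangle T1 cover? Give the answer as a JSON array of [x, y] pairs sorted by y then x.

T0:
  2·area = 32
  edge (6, 16)→(4, 8): d=(-2,-8) top-left  bias=+0
  edge (4, 8)→(10, 16): d=(6,8) right/bottom  bias=-1
  edge (10, 16)→(6, 16): d=(-4,0) right/bottom  bias=-1
    (2,5)@(5, 11): e=[2,10,20] → #
    (3,5)@(7, 11): e=[18,-6,20] → ·
    (2,6)@(5, 13): e=[-2,22,12] → ·
    (3,6)@(7, 13): e=[14,6,12] → #
    (4,6)@(9, 13): e=[30,-10,12] → ·
    (3,7)@(7, 15): e=[10,18,4] → #
    (4,7)@(9, 15): e=[26,2,4] → #
    (5,7)@(11, 15): e=[42,-14,4] → ·
    (3,8)@(7, 17): e=[6,30,-4] → ·
    (4,8)@(9, 17): e=[22,14,-4] → ·
  covered (4 px):
    · · · · · · · · · ·
    · · · · · · · · · ·
    · · · · · · · · · ·
    · · · · · · · · · ·
    · · · · · · · · · ·
    · · # · · · · · · ·
    · · · # · · · · · ·
    · · · # # · · · · ·
    · · · · · · · · · ·
    · · · · · · · · · ·
    · · · · · · · · · ·
T1:
  2·area = 76
  edge (10, 11)→(2, 6): d=(-8,-5) top-left  bias=+0
  edge (2, 6)→(14, 4): d=(12,-2) top-left  bias=+0
  edge (14, 4)→(10, 11): d=(-4,7) right/bottom  bias=-1
    (4,2)@(9, 5): e=[43,2,31] → #
    (5,2)@(11, 5): e=[53,6,17] → #
    (6,2)@(13, 5): e=[63,10,3] → #
    (7,2)@(15, 5): e=[73,14,-11] → ·
    (2,3)@(5, 7): e=[7,18,51] → #
    (3,3)@(7, 7): e=[17,22,37] → #
    (6,3)@(13, 7): e=[47,34,-5] → ·
    (2,4)@(5, 9): e=[-9,42,43] → ·
    (3,4)@(7, 9): e=[1,46,29] → #
    (6,4)@(13, 9): e=[31,58,-13] → ·
    (3,5)@(7, 11): e=[-15,70,21] → ·
    (4,5)@(9, 11): e=[-5,74,7] → ·
  covered (10 px):
    · · · · · · · · · ·
    · · · · · · · · · ·
    · · · · # # # · · ·
    · · # # # # · · · ·
    · · · # # # · · · ·
    · · · · · · · · · ·
    · · · · · · · · · ·
    · · · · · · · · · ·
    · · · · · · · · · ·
    · · · · · · · · · ·
    · · · · · · · · · ·
T2:
  degenerate (2·area = 0) — covers nothing
T3:
  2·area = 146  (B↔C swapped to make it positive)
  edge (0, 2)→(20, 16): d=(20,14) right/bottom  bias=-1
  edge (20, 16)→(11, 17): d=(-9,1) right/bottom  bias=-1
  edge (11, 17)→(0, 2): d=(-11,-15) top-left  bias=+0
    (0,1)@(1, 3): e=[6,136,4] → #
    (1,1)@(3, 3): e=[-22,134,34] → ·
    (0,2)@(1, 5): e=[46,118,-18] → ·
    (1,2)@(3, 5): e=[18,116,12] → #
    (2,2)@(5, 5): e=[-10,114,42] → ·
    (1,3)@(3, 7): e=[58,98,-10] → ·
    (2,3)@(5, 7): e=[30,96,20] → #
    (3,3)@(7, 7): e=[2,94,50] → #
    (4,3)@(9, 7): e=[-26,92,80] → ·
    (2,4)@(5, 9): e=[70,78,-2] → ·
    (3,4)@(7, 9): e=[42,76,28] → #
    (4,4)@(9, 9): e=[14,74,58] → #
    (5,8)@(11, 17): e=[146,0,0] → ·  [on edge]
  covered (17 px):
    · · · · · · · · · ·
    # · · · · · · · · ·
    · # · · · · · · · ·
    · · # # · · · · · ·
    · · · # # · · · · ·
    · · · # # # · · · ·
    · · · · # # # # · ·
    · · · · · # # # # ·
    · · · · · · · · · ·
    · · · · · · · · · ·
    · · · · · · · · · ·

Final: [[4,2],[5,2],[6,2],[2,3],[3,3],[4,3],[5,3],[3,4],[4,4],[5,4]]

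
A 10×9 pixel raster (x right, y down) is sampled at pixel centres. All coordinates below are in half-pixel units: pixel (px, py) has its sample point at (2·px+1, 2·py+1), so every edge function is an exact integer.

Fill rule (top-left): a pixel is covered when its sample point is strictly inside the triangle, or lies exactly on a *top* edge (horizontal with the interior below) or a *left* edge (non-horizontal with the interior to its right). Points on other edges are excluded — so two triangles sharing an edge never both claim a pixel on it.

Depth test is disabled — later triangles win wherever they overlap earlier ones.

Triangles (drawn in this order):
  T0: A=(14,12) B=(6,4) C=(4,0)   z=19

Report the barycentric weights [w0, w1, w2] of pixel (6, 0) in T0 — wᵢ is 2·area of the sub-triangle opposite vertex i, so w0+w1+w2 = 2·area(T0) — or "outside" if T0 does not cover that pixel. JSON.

T0:
  2·area = 16
  edge (14, 12)→(6, 4): d=(-8,-8) top-left  bias=+0
  edge (6, 4)→(4, 0): d=(-2,-4) top-left  bias=+0
  edge (4, 0)→(14, 12): d=(10,12) right/bottom  bias=-1
    (1,0)@(3, 1): e=[0,-6,22] → .  [on edge]
    (2,1)@(5, 3): e=[0,-2,18] → .  [on edge]
    (3,2)@(7, 5): e=[0,2,14] → X  [on edge]
    (4,2)@(9, 5): e=[16,10,-10] → .
    (3,3)@(7, 7): e=[-16,-2,34] → .
    (4,3)@(9, 7): e=[0,6,10] → X  [on edge]
    (5,3)@(11, 7): e=[16,14,-14] → .
    (4,4)@(9, 9): e=[-16,2,30] → .
    (5,4)@(11, 9): e=[0,10,6] → X  [on edge]
    (6,4)@(13, 9): e=[16,18,-18] → .
    (5,5)@(11, 11): e=[-16,6,26] → .
    (6,5)@(13, 11): e=[0,14,2] → X  [on edge]
    (7,6)@(15, 13): e=[0,18,-2] → .  [on edge]
    (8,7)@(17, 15): e=[0,22,-6] → .  [on edge]
    (9,8)@(19, 17): e=[0,26,-10] → .  [on edge]
  covered (4 px):
    . . . . . . . . . .
    . . . . . . . . . .
    . . . X . . . . . .
    . . . . X . . . . .
    . . . . . X . . . .
    . . . . . . X . . .
    . . . . . . . . . .
    . . . . . . . . . .
    . . . . . . . . . .

Final: "outside"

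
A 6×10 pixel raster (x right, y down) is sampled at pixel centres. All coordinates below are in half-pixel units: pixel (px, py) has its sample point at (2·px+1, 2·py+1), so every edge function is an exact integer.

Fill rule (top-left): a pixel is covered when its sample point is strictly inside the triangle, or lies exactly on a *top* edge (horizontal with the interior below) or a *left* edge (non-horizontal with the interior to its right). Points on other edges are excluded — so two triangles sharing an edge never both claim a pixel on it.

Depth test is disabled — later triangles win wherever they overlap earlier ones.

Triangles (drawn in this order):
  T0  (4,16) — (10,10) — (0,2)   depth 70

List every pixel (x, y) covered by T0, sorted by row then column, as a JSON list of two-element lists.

T0:
  2·area = 108  (B↔C swapped to make it positive)
  edge (4, 16)→(0, 2): d=(-4,-14) top-left  bias=+0
  edge (0, 2)→(10, 10): d=(10,8) right/bottom  bias=-1
  edge (10, 10)→(4, 16): d=(-6,6) right/bottom  bias=-1
    (0,1)@(1, 3): e=[10,2,96] → X
    (1,1)@(3, 3): e=[38,-14,84] → .
    (0,2)@(1, 5): e=[2,22,84] → X
    (1,2)@(3, 5): e=[30,6,72] → X
    (2,2)@(5, 5): e=[58,-10,60] → .
    (0,3)@(1, 7): e=[-6,42,72] → .
    (1,3)@(3, 7): e=[22,26,60] → X
    (2,3)@(5, 7): e=[50,10,48] → X
    (3,3)@(7, 7): e=[78,-6,36] → .
    (1,4)@(3, 9): e=[14,46,48] → X
    (3,4)@(7, 9): e=[70,14,24] → X
    (4,4)@(9, 9): e=[98,-2,12] → .
    (5,4)@(11, 9): e=[126,-18,0] → .  [on edge]
    (4,5)@(9, 11): e=[90,18,0] → .  [on edge]
    (3,6)@(7, 13): e=[54,54,0] → .  [on edge]
    (2,7)@(5, 15): e=[18,90,0] → .  [on edge]
    (1,8)@(3, 17): e=[-18,126,0] → .  [on edge]
    (0,9)@(1, 19): e=[-54,162,0] → .  [on edge]
  covered (12 px):
    . . . . . .
    X . . . . .
    X X . . . .
    . X X . . .
    . X X X . .
    . X X X . .
    . . X . . .
    . . . . . .
    . . . . . .
    . . . . . .

Result: [[0,1],[0,2],[1,2],[1,3],[2,3],[1,4],[2,4],[3,4],[1,5],[2,5],[3,5],[2,6]]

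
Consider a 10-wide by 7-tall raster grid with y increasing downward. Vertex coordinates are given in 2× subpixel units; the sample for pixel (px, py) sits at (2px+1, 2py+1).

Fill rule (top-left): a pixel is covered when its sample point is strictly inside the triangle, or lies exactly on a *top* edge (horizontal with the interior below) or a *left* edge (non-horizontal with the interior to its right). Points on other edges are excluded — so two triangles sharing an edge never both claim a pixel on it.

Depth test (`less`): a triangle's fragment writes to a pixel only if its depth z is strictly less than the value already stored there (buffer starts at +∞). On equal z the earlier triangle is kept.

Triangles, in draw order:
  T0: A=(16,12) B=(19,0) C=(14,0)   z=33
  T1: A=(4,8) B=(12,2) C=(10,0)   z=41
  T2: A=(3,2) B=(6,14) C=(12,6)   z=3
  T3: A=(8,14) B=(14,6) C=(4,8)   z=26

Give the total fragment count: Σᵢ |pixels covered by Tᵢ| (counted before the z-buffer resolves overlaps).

T0:
  2·area = 60  (B↔C swapped to make it positive)
  edge (16, 12)→(14, 0): d=(-2,-12) top-left  bias=+0
  edge (14, 0)→(19, 0): d=(5,0) top-left  bias=+0
  edge (19, 0)→(16, 12): d=(-3,12) right/bottom  bias=-1
    (7,0)@(15, 1): e=[10,5,45] → #
    (8,0)@(17, 1): e=[34,5,21] → #
    (9,0)@(19, 1): e=[58,5,-3] → ·
    (7,1)@(15, 3): e=[6,15,39] → #
    (9,1)@(19, 3): e=[54,15,-9] → ·
    (7,2)@(15, 5): e=[2,25,33] → #
    (9,2)@(19, 5): e=[50,25,-15] → ·
    (7,3)@(15, 7): e=[-2,35,27] → ·
    (8,3)@(17, 7): e=[22,35,3] → #
    (9,3)@(19, 7): e=[46,35,-21] → ·
    (8,4)@(17, 9): e=[18,45,-3] → ·
  covered (7 px):
    · · · · · · · # # ·
    · · · · · · · # # ·
    · · · · · · · # # ·
    · · · · · · · · # ·
    · · · · · · · · · ·
    · · · · · · · · · ·
    · · · · · · · · · ·
T1:
  2·area = 28  (B↔C swapped to make it positive)
  edge (4, 8)→(10, 0): d=(6,-8) top-left  bias=+0
  edge (10, 0)→(12, 2): d=(2,2) right/bottom  bias=-1
  edge (12, 2)→(4, 8): d=(-8,6) right/bottom  bias=-1
    (5,0)@(11, 1): e=[14,0,14] → ·  [on edge]
    (4,1)@(9, 3): e=[10,8,10] → #
    (5,1)@(11, 3): e=[26,4,-2] → ·
    (6,1)@(13, 3): e=[42,0,-14] → ·  [on edge]
    (3,2)@(7, 5): e=[6,16,6] → #
    (4,2)@(9, 5): e=[22,12,-6] → ·
    (7,2)@(15, 5): e=[70,0,-42] → ·  [on edge]
    (2,3)@(5, 7): e=[2,24,2] → #
    (3,3)@(7, 7): e=[18,20,-10] → ·
    (8,3)@(17, 7): e=[98,0,-70] → ·  [on edge]
    (2,4)@(5, 9): e=[14,28,-14] → ·
    (9,4)@(19, 9): e=[126,0,-98] → ·  [on edge]
  covered (3 px):
    · · · · · · · · · ·
    · · · · # · · · · ·
    · · · # · · · · · ·
    · · # · · · · · · ·
    · · · · · · · · · ·
    · · · · · · · · · ·
    · · · · · · · · · ·
T2:
  2·area = 96  (B↔C swapped to make it positive)
  edge (3, 2)→(12, 6): d=(9,4) right/bottom  bias=-1
  edge (12, 6)→(6, 14): d=(-6,8) right/bottom  bias=-1
  edge (6, 14)→(3, 2): d=(-3,-12) top-left  bias=+0
    (2,1)@(5, 3): e=[1,74,21] → #
    (3,1)@(7, 3): e=[-7,58,45] → ·
    (2,2)@(5, 5): e=[19,62,15] → #
    (3,2)@(7, 5): e=[11,46,39] → #
    (4,2)@(9, 5): e=[3,30,63] → #
    (5,2)@(11, 5): e=[-5,14,87] → ·
    (2,3)@(5, 7): e=[37,50,9] → #
    (5,3)@(11, 7): e=[13,2,81] → #
    (6,3)@(13, 7): e=[5,-14,105] → ·
    (2,4)@(5, 9): e=[55,38,3] → #
    (5,4)@(11, 9): e=[31,-10,75] → ·
    (2,5)@(5, 11): e=[73,26,-3] → ·
  covered (12 px):
    · · · · · · · · · ·
    · · # · · · · · · ·
    · · # # # · · · · ·
    · · # # # # · · · ·
    · · # # # · · · · ·
    · · · # · · · · · ·
    · · · · · · · · · ·
T3:
  2·area = 68  (B↔C swapped to make it positive)
  edge (8, 14)→(4, 8): d=(-4,-6) top-left  bias=+0
  edge (4, 8)→(14, 6): d=(10,-2) top-left  bias=+0
  edge (14, 6)→(8, 14): d=(-6,8) right/bottom  bias=-1
    (9,2)@(19, 5): e=[102,0,-34] → ·  [on edge]
    (4,3)@(9, 7): e=[34,0,34] → #  [on edge]
    (5,3)@(11, 7): e=[46,4,18] → #
    (6,3)@(13, 7): e=[58,8,2] → #
    (7,3)@(15, 7): e=[70,12,-14] → ·
    (2,4)@(5, 9): e=[2,12,54] → #
    (3,4)@(7, 9): e=[14,16,38] → #
    (6,4)@(13, 9): e=[50,28,-10] → ·
    (2,5)@(5, 11): e=[-6,32,42] → ·
    (3,5)@(7, 11): e=[6,36,26] → #
    (5,5)@(11, 11): e=[30,44,-6] → ·
    (3,6)@(7, 13): e=[-2,56,14] → ·
  covered (9 px):
    · · · · · · · · · ·
    · · · · · · · · · ·
    · · · · · · · · · ·
    · · · · # # # · · ·
    · · # # # # · · · ·
    · · · # # · · · · ·
    · · · · · · · · · ·

Answer: 31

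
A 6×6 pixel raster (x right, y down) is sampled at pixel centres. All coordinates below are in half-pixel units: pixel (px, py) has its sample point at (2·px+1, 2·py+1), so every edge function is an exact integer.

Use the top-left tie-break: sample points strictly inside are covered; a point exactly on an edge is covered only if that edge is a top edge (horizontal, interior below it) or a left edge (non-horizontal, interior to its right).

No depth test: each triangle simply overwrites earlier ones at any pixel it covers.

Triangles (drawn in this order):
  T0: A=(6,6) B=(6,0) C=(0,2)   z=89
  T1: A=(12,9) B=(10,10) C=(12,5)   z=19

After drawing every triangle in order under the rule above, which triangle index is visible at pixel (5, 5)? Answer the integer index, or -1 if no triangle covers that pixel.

T0:
  2·area = 36  (B↔C swapped to make it positive)
  edge (6, 6)→(0, 2): d=(-6,-4) top-left  bias=+0
  edge (0, 2)→(6, 0): d=(6,-2) top-left  bias=+0
  edge (6, 0)→(6, 6): d=(0,6) right/bottom  bias=-1
    (1,0)@(3, 1): e=[18,0,18] → #  [on edge]
    (2,0)@(5, 1): e=[26,4,6] → #
    (3,0)@(7, 1): e=[34,8,-6] → ·
    (1,1)@(3, 3): e=[6,12,18] → #
    (3,1)@(7, 3): e=[22,20,-6] → ·
    (1,2)@(3, 5): e=[-6,24,18] → ·
    (2,2)@(5, 5): e=[2,28,6] → #
    (3,2)@(7, 5): e=[10,32,-6] → ·
    (2,3)@(5, 7): e=[-10,40,6] → ·
  covered (5 px):
    · # # · · ·
    · # # · · ·
    · · # · · ·
    · · · · · ·
    · · · · · ·
    · · · · · ·
T1:
  2·area = 8
  edge (12, 9)→(10, 10): d=(-2,1) right/bottom  bias=-1
  edge (10, 10)→(12, 5): d=(2,-5) top-left  bias=+0
  edge (12, 5)→(12, 9): d=(0,4) right/bottom  bias=-1
    (5,4)@(11, 9): e=[1,3,4] → #
    (5,5)@(11, 11): e=[-3,7,4] → ·
  covered (1 px):
    · · · · · ·
    · · · · · ·
    · · · · · ·
    · · · · · ·
    · · · · · #
    · · · · · ·

Z-buffer (winner per pixel, '.' = empty):
  . 0 0 . . .
  . 0 0 . . .
  . . 0 . . .
  . . . . . .
  . . . . . 1
  . . . . . .

Final: -1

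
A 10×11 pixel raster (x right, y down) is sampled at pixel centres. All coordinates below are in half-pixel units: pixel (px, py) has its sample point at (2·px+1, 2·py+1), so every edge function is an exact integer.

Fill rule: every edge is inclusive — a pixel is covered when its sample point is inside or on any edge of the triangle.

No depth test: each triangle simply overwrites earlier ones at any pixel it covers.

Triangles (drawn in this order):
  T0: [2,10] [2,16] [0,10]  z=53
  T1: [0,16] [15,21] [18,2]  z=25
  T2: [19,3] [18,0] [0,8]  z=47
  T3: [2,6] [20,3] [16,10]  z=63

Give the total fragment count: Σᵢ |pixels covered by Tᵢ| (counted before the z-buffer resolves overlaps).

T0:
  2·area = 12
  edge (2, 10)→(2, 16): d=(0,6) inclusive
  edge (2, 16)→(0, 10): d=(-2,-6) inclusive
  edge (0, 10)→(2, 10): d=(2,0) inclusive
    (0,5)@(1, 11): e=[6,4,2] → #
    (1,5)@(3, 11): e=[-6,16,2] → ·
    (0,6)@(1, 13): e=[6,0,6] → #  [on edge]
    (1,6)@(3, 13): e=[-6,12,6] → ·
    (0,7)@(1, 15): e=[6,-4,10] → ·
    (1,9)@(3, 19): e=[-6,0,18] → ·  [on edge]
  covered (2 px):
    · · · · · · · · · ·
    · · · · · · · · · ·
    · · · · · · · · · ·
    · · · · · · · · · ·
    · · · · · · · · · ·
    # · · · · · · · · ·
    # · · · · · · · · ·
    · · · · · · · · · ·
    · · · · · · · · · ·
    · · · · · · · · · ·
    · · · · · · · · · ·
T1:
  2·area = 300  (B↔C swapped to make it positive)
  edge (0, 16)→(18, 2): d=(18,-14) inclusive
  edge (18, 2)→(15, 21): d=(-3,19) inclusive
  edge (15, 21)→(0, 16): d=(-15,-5) inclusive
    (8,1)@(17, 3): e=[4,16,280] → #
    (9,1)@(19, 3): e=[32,-22,290] → ·
    (7,2)@(15, 5): e=[12,48,240] → #
    (9,2)@(19, 5): e=[68,-28,260] → ·
    (6,3)@(13, 7): e=[20,80,200] → #
    (9,3)@(19, 7): e=[104,-34,230] → ·
    (4,4)@(9, 9): e=[0,150,150] → #  [on edge]
    (5,4)@(11, 9): e=[28,112,160] → #
    (8,4)@(17, 9): e=[112,-2,190] → ·
    (3,5)@(7, 11): e=[8,182,110] → #
    (8,5)@(17, 11): e=[148,-8,160] → ·
    (2,6)@(5, 13): e=[16,214,70] → #
    (1,8)@(3, 17): e=[60,240,0] → #  [on edge]
    (4,9)@(9, 19): e=[180,120,0] → #  [on edge]
    (7,10)@(15, 21): e=[300,0,0] → #  [on edge]
  covered (40 px):
    · · · · · · · · · ·
    · · · · · · · · # ·
    · · · · · · · # # ·
    · · · · · · # # # ·
    · · · · # # # # · ·
    · · · # # # # # · ·
    · · # # # # # # · ·
    · # # # # # # # · ·
    · # # # # # # # · ·
    · · · · # # # # · ·
    · · · · · · · # · ·
T2:
  2·area = 62  (B↔C swapped to make it positive)
  edge (19, 3)→(0, 8): d=(-19,5) inclusive
  edge (0, 8)→(18, 0): d=(18,-8) inclusive
  edge (18, 0)→(19, 3): d=(1,3) inclusive
    (8,0)@(17, 1): e=[48,10,4] → #
    (9,0)@(19, 1): e=[38,26,-2] → ·
    (6,1)@(13, 3): e=[30,14,18] → #
    (7,1)@(15, 3): e=[20,30,12] → #
    (9,1)@(19, 3): e=[0,62,0] → #  [on edge]
    (3,2)@(7, 5): e=[22,2,38] → #
    (4,2)@(9, 5): e=[12,18,32] → #
    (5,2)@(11, 5): e=[2,34,26] → #
    (6,2)@(13, 5): e=[-8,50,20] → ·
    (7,2)@(15, 5): e=[-18,66,14] → ·
    (8,2)@(17, 5): e=[-28,82,8] → ·
    (9,2)@(19, 5): e=[-38,98,2] → ·
  covered (9 px):
    · · · · · · · · # ·
    · · · · · · # # # #
    · · · # # # · · · ·
    · # · · · · · · · ·
    · · · · · · · · · ·
    · · · · · · · · · ·
    · · · · · · · · · ·
    · · · · · · · · · ·
    · · · · · · · · · ·
    · · · · · · · · · ·
    · · · · · · · · · ·
T3:
  2·area = 114
  edge (2, 6)→(20, 3): d=(18,-3) inclusive
  edge (20, 3)→(16, 10): d=(-4,7) inclusive
  edge (16, 10)→(2, 6): d=(-14,-4) inclusive
    (4,2)@(9, 5): e=[3,69,42] → #
    (5,2)@(11, 5): e=[9,55,50] → #
    (6,2)@(13, 5): e=[15,41,58] → #
    (7,2)@(15, 5): e=[21,27,66] → #
    (8,2)@(17, 5): e=[27,13,74] → #
    (9,2)@(19, 5): e=[33,-1,82] → ·
    (3,3)@(7, 7): e=[33,75,6] → #
    (9,3)@(19, 7): e=[69,-9,54] → ·
    (3,4)@(7, 9): e=[69,67,-22] → ·
    (4,4)@(9, 9): e=[75,53,-14] → ·
    (5,4)@(11, 9): e=[81,39,-6] → ·
    (6,4)@(13, 9): e=[87,25,2] → #
  covered (13 px):
    · · · · · · · · · ·
    · · · · · · · · · ·
    · · · · # # # # # ·
    · · · # # # # # # ·
    · · · · · · # # · ·
    · · · · · · · · · ·
    · · · · · · · · · ·
    · · · · · · · · · ·
    · · · · · · · · · ·
    · · · · · · · · · ·
    · · · · · · · · · ·

Answer: 64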